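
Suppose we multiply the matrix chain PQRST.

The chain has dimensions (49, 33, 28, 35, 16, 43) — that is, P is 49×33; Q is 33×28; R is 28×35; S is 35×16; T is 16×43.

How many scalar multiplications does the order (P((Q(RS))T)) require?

122699

(RS): 28×35 by 35×16 → 28×16, cost 28·35·16 = 15680
(Q(RS)): 33×28 by 28×16 → 33×16, cost 33·28·16 = 14784; cumulative 30464
((Q(RS))T): 33×16 by 16×43 → 33×43, cost 33·16·43 = 22704; cumulative 53168
(P((Q(RS))T)): 49×33 by 33×43 → 49×43, cost 49·33·43 = 69531; cumulative 122699
Total: 122699 scalar multiplications.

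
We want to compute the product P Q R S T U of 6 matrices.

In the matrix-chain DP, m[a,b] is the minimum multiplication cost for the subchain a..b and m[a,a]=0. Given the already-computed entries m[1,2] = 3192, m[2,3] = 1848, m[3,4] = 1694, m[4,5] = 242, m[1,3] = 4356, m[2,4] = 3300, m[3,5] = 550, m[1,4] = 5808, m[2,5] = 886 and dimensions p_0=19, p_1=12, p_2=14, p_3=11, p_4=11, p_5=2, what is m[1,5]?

1342

m[1,5] = min over k∈[1,4] of m[1,k]+m[k+1,5]+p_{0}·p_k·p_{5}.
k=1: 0 + 886 + 19·12·2 = 1342; k=2: 3192 + 550 + 19·14·2 = 4274; k=3: 4356 + 242 + 19·11·2 = 5016; k=4: 5808 + 0 + 19·11·2 = 6226.
Minimum: 1342 at k=1.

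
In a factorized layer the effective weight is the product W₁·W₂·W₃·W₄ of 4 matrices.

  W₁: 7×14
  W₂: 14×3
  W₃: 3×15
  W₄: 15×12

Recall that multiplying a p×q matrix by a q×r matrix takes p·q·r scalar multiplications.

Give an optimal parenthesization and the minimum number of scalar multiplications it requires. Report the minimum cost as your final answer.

1086

Adjacent pairs: W₁W₂ = 7·14·3 = 294; W₂W₃ = 14·3·15 = 630; W₃W₄ = 3·15·12 = 540.
Length 3: W₁..W₃: k=1: 0+630+7·14·15=2100; k=2: 294+0+7·3·15=609 → min 609 | W₂..W₄: k=2: 0+540+14·3·12=1044; k=3: 630+0+14·15·12=3150 → min 1044.
Length 4: W₁..W₄: k=1: 0+1044+7·14·12=2220; k=2: 294+540+7·3·12=1086; k=3: 609+0+7·15·12=1869 → min 1086.
Optimal parenthesization: ((W₁·W₂)·(W₃·W₄)) with cost 1086.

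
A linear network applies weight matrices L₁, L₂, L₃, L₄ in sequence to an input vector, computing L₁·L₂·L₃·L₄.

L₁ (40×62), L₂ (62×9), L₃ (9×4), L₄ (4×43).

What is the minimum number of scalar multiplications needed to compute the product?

19032

Adjacent pairs: L₁L₂ = 40·62·9 = 22320; L₂L₃ = 62·9·4 = 2232; L₃L₄ = 9·4·43 = 1548.
Length 3: L₁..L₃: k=1: 0+2232+40·62·4=12152; k=2: 22320+0+40·9·4=23760 → min 12152 | L₂..L₄: k=2: 0+1548+62·9·43=25542; k=3: 2232+0+62·4·43=12896 → min 12896.
Length 4: L₁..L₄: k=1: 0+12896+40·62·43=119536; k=2: 22320+1548+40·9·43=39348; k=3: 12152+0+40·4·43=19032 → min 19032.
Optimal order: ((L₁·(L₂·L₃))·L₄) with cost 19032.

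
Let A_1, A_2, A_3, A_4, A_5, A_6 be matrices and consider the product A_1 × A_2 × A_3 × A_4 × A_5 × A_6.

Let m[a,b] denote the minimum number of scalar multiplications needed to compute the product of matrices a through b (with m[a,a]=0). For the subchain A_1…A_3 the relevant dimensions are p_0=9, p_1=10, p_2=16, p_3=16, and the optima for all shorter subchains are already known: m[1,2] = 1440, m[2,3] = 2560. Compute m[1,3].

3744

m[1,3] = min over k∈[1,2] of m[1,k]+m[k+1,3]+p_{0}·p_k·p_{3}.
k=1: 0 + 2560 + 9·10·16 = 4000; k=2: 1440 + 0 + 9·16·16 = 3744.
Minimum: 3744 at k=2.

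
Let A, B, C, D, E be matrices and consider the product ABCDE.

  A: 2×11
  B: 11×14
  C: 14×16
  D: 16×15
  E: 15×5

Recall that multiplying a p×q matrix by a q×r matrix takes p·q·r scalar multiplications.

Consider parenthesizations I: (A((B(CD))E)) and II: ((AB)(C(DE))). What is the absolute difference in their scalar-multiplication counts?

Order I = (A((B(CD))E)): (CD): 14×16 by 16×15 → 14×15, cost 14·16·15 = 3360; (B(CD)): 11×14 by 14×15 → 11×15, cost 11·14·15 = 2310; cumulative 5670; ((B(CD))E): 11×15 by 15×5 → 11×5, cost 11·15·5 = 825; cumulative 6495; (A((B(CD))E)): 2×11 by 11×5 → 2×5, cost 2·11·5 = 110; cumulative 6605. Total 6605.
Order II = ((AB)(C(DE))): (AB): 2×11 by 11×14 → 2×14, cost 2·11·14 = 308; (DE): 16×15 by 15×5 → 16×5, cost 16·15·5 = 1200; (C(DE)): 14×16 by 16×5 → 14×5, cost 14·16·5 = 1120; cumulative 2320; ((AB)(C(DE))): 2×14 by 14×5 → 2×5, cost 2·14·5 = 140; cumulative 2768. Total 2768.
Difference: |6605 − 2768| = 3837.

3837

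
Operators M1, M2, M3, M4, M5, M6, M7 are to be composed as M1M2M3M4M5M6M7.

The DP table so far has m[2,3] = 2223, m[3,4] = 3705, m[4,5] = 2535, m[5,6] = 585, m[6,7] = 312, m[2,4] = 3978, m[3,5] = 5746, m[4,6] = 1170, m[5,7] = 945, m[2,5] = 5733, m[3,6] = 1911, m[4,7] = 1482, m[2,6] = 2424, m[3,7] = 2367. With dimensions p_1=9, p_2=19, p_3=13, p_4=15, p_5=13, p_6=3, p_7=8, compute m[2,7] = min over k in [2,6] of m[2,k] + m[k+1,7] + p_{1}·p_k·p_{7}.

m[2,7] = min over k∈[2,6] of m[2,k]+m[k+1,7]+p_{1}·p_k·p_{7}.
k=2: 0 + 2367 + 9·19·8 = 3735; k=3: 2223 + 1482 + 9·13·8 = 4641; k=4: 3978 + 945 + 9·15·8 = 6003; k=5: 5733 + 312 + 9·13·8 = 6981; k=6: 2424 + 0 + 9·3·8 = 2640.
Minimum: 2640 at k=6.

2640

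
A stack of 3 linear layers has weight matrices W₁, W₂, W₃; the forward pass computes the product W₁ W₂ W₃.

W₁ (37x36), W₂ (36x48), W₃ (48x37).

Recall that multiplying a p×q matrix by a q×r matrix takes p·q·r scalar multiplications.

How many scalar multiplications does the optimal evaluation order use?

113220

Order (W₁ (W₂ W₃)): (W₂ W₃): 36×48 by 48×37 → 36×37, cost 36·48·37 = 63936; (W₁ (W₂ W₃)): 37×36 by 36×37 → 37×37, cost 37·36·37 = 49284; cumulative 113220. Total 113220.
Order ((W₁ W₂) W₃): (W₁ W₂): 37×36 by 36×48 → 37×48, cost 37·36·48 = 63936; ((W₁ W₂) W₃): 37×48 by 48×37 → 37×37, cost 37·48·37 = 65712; cumulative 129648. Total 129648.
Minimum: 113220.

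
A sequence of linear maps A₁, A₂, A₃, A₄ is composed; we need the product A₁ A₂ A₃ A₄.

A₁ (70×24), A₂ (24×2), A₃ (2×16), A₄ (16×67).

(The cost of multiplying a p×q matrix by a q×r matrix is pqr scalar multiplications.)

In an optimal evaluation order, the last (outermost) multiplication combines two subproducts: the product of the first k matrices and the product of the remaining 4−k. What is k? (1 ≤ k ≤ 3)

Adjacent pairs: A₁A₂ = 70·24·2 = 3360; A₂A₃ = 24·2·16 = 768; A₃A₄ = 2·16·67 = 2144.
Length 3: A₁..A₃: k=1: 0+768+70·24·16=27648; k=2: 3360+0+70·2·16=5600 → min 5600 | A₂..A₄: k=2: 0+2144+24·2·67=5360; k=3: 768+0+24·16·67=26496 → min 5360.
Top-level splits: k=1: (A₁..A₁)·(A₂..A₄) → 0+5360+70·24·67 = 117920; k=2: (A₁..A₂)·(A₃..A₄) → 3360+2144+70·2·67 = 14884; k=3: (A₁..A₃)·(A₄..A₄) → 5600+0+70·16·67 = 80640.
Best split is after A₂, i.e. k = 2.

2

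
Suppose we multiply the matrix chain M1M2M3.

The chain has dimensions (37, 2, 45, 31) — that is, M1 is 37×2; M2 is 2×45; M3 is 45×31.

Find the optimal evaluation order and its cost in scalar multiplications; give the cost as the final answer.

(M1(M2M3)): cost 5084.
((M1M2)M3): cost 54945.
Optimal: (M1(M2M3)) with cost 5084.

5084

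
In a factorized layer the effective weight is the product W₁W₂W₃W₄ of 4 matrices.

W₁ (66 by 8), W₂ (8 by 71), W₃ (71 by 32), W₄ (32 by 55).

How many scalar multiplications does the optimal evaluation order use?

61296

Adjacent pairs: W₁W₂ = 66·8·71 = 37488; W₂W₃ = 8·71·32 = 18176; W₃W₄ = 71·32·55 = 124960.
Length 3: W₁..W₃: k=1: 0+18176+66·8·32=35072; k=2: 37488+0+66·71·32=187440 → min 35072 | W₂..W₄: k=2: 0+124960+8·71·55=156200; k=3: 18176+0+8·32·55=32256 → min 32256.
Length 4: W₁..W₄: k=1: 0+32256+66·8·55=61296; k=2: 37488+124960+66·71·55=420178; k=3: 35072+0+66·32·55=151232 → min 61296.
Optimal order: (W₁((W₂W₃)W₄)) with cost 61296.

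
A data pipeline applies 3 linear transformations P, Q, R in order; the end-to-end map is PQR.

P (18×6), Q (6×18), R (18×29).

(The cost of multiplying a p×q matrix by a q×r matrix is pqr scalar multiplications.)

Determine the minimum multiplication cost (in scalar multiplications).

Order (P(QR)): (QR): 6×18 by 18×29 → 6×29, cost 6·18·29 = 3132; (P(QR)): 18×6 by 6×29 → 18×29, cost 18·6·29 = 3132; cumulative 6264. Total 6264.
Order ((PQ)R): (PQ): 18×6 by 6×18 → 18×18, cost 18·6·18 = 1944; ((PQ)R): 18×18 by 18×29 → 18×29, cost 18·18·29 = 9396; cumulative 11340. Total 11340.
Minimum: 6264.

6264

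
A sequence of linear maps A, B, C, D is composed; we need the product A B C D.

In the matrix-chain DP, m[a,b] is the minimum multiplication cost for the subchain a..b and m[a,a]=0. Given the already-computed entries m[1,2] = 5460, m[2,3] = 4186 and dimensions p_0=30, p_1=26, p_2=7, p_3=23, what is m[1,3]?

10290

m[1,3] = min over k∈[1,2] of m[1,k]+m[k+1,3]+p_{0}·p_k·p_{3}.
k=1: 0 + 4186 + 30·26·23 = 22126; k=2: 5460 + 0 + 30·7·23 = 10290.
Minimum: 10290 at k=2.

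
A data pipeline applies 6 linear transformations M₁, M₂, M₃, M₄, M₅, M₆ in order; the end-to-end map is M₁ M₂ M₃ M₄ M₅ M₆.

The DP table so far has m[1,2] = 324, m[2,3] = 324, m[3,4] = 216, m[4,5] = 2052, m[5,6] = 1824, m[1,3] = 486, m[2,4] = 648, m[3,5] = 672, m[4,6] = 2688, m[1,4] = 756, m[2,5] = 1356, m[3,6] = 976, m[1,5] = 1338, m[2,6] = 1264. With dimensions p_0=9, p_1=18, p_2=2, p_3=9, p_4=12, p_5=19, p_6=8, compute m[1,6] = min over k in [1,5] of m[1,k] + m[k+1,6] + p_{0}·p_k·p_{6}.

1444

m[1,6] = min over k∈[1,5] of m[1,k]+m[k+1,6]+p_{0}·p_k·p_{6}.
k=1: 0 + 1264 + 9·18·8 = 2560; k=2: 324 + 976 + 9·2·8 = 1444; k=3: 486 + 2688 + 9·9·8 = 3822; k=4: 756 + 1824 + 9·12·8 = 3444; k=5: 1338 + 0 + 9·19·8 = 2706.
Minimum: 1444 at k=2.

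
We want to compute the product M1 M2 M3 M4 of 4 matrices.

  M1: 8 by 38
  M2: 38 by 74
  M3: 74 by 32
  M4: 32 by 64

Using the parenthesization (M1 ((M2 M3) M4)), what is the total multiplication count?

(M2 M3): 38×74 by 74×32 → 38×32, cost 38·74·32 = 89984
((M2 M3) M4): 38×32 by 32×64 → 38×64, cost 38·32·64 = 77824; cumulative 167808
(M1 ((M2 M3) M4)): 8×38 by 38×64 → 8×64, cost 8·38·64 = 19456; cumulative 187264
Total: 187264 scalar multiplications.

187264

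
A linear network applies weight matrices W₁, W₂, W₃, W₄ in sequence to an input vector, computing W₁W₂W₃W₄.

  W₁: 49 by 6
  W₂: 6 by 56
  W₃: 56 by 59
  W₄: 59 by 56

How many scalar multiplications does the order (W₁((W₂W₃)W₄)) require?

56112

(W₂W₃): 6×56 by 56×59 → 6×59, cost 6·56·59 = 19824
((W₂W₃)W₄): 6×59 by 59×56 → 6×56, cost 6·59·56 = 19824; cumulative 39648
(W₁((W₂W₃)W₄)): 49×6 by 6×56 → 49×56, cost 49·6·56 = 16464; cumulative 56112
Total: 56112 scalar multiplications.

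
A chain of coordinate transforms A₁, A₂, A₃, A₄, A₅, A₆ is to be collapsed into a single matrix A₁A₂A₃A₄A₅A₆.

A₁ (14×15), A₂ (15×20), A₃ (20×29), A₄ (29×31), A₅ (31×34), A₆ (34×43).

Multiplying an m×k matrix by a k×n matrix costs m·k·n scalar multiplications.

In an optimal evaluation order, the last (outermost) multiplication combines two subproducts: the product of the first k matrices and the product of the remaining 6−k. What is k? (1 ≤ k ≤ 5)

5

Adjacent pairs: A₁A₂ = 14·15·20 = 4200; A₂A₃ = 15·20·29 = 8700; A₃A₄ = 20·29·31 = 17980; A₄A₅ = 29·31·34 = 30566; A₅A₆ = 31·34·43 = 45322.
Length 3: A₁..A₃: k=1: 0+8700+14·15·29=14790; k=2: 4200+0+14·20·29=12320 → min 12320 | A₂..A₄: k=2: 0+17980+15·20·31=27280; k=3: 8700+0+15·29·31=22185 → min 22185 | A₃..A₅: k=3: 0+30566+20·29·34=50286; k=4: 17980+0+20·31·34=39060 → min 39060 | A₄..A₆: k=4: 0+45322+29·31·43=83979; k=5: 30566+0+29·34·43=72964 → min 72964.
Length 4: A₁..A₄: k=1: 0+22185+14·15·31=28695; k=2: 4200+17980+14·20·31=30860; k=3: 12320+0+14·29·31=24906 → min 24906 | A₂..A₅: k=2: 0+39060+15·20·34=49260; k=3: 8700+30566+15·29·34=54056; k=4: 22185+0+15·31·34=37995 → min 37995 | A₃..A₆: k=3: 0+72964+20·29·43=97904; k=4: 17980+45322+20·31·43=89962; k=5: 39060+0+20·34·43=68300 → min 68300.
Length 5: A₁..A₅: k=1: 0+37995+14·15·34=45135; k=2: 4200+39060+14·20·34=52780; k=3: 12320+30566+14·29·34=56690; k=4: 24906+0+14·31·34=39662 → min 39662 | A₂..A₆: k=2: 0+68300+15·20·43=81200; k=3: 8700+72964+15·29·43=100369; k=4: 22185+45322+15·31·43=87502; k=5: 37995+0+15·34·43=59925 → min 59925.
Top-level splits: k=1: (A₁..A₁)·(A₂..A₆) → 0+59925+14·15·43 = 68955; k=2: (A₁..A₂)·(A₃..A₆) → 4200+68300+14·20·43 = 84540; k=3: (A₁..A₃)·(A₄..A₆) → 12320+72964+14·29·43 = 102742; k=4: (A₁..A₄)·(A₅..A₆) → 24906+45322+14·31·43 = 88890; k=5: (A₁..A₅)·(A₆..A₆) → 39662+0+14·34·43 = 60130.
Best split is after A₅, i.e. k = 5.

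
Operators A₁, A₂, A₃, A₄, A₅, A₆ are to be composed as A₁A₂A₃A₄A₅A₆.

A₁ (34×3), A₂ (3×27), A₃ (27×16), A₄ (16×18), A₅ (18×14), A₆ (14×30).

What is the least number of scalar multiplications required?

Adjacent pairs: A₁A₂ = 34·3·27 = 2754; A₂A₃ = 3·27·16 = 1296; A₃A₄ = 27·16·18 = 7776; A₄A₅ = 16·18·14 = 4032; A₅A₆ = 18·14·30 = 7560.
Length 3: A₁..A₃: k=1: 0+1296+34·3·16=2928; k=2: 2754+0+34·27·16=17442 → min 2928 | A₂..A₄: k=2: 0+7776+3·27·18=9234; k=3: 1296+0+3·16·18=2160 → min 2160 | A₃..A₅: k=3: 0+4032+27·16·14=10080; k=4: 7776+0+27·18·14=14580 → min 10080 | A₄..A₆: k=4: 0+7560+16·18·30=16200; k=5: 4032+0+16·14·30=10752 → min 10752.
Length 4: A₁..A₄: k=1: 0+2160+34·3·18=3996; k=2: 2754+7776+34·27·18=27054; k=3: 2928+0+34·16·18=12720 → min 3996 | A₂..A₅: k=2: 0+10080+3·27·14=11214; k=3: 1296+4032+3·16·14=6000; k=4: 2160+0+3·18·14=2916 → min 2916 | A₃..A₆: k=3: 0+10752+27·16·30=23712; k=4: 7776+7560+27·18·30=29916; k=5: 10080+0+27·14·30=21420 → min 21420.
Length 5: A₁..A₅: k=1: 0+2916+34·3·14=4344; k=2: 2754+10080+34·27·14=25686; k=3: 2928+4032+34·16·14=14576; k=4: 3996+0+34·18·14=12564 → min 4344 | A₂..A₆: k=2: 0+21420+3·27·30=23850; k=3: 1296+10752+3·16·30=13488; k=4: 2160+7560+3·18·30=11340; k=5: 2916+0+3·14·30=4176 → min 4176.
Length 6: A₁..A₆: k=1: 0+4176+34·3·30=7236; k=2: 2754+21420+34·27·30=51714; k=3: 2928+10752+34·16·30=30000; k=4: 3996+7560+34·18·30=29916; k=5: 4344+0+34·14·30=18624 → min 7236.
Optimal order: (A₁((((A₂A₃)A₄)A₅)A₆)) with cost 7236.

7236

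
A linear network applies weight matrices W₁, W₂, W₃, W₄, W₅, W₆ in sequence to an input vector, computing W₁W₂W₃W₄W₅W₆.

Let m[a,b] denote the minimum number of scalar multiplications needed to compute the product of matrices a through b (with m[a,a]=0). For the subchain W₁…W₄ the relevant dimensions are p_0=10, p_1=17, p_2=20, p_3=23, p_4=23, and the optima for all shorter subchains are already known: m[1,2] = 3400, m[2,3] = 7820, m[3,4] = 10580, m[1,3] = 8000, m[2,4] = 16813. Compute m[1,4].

m[1,4] = min over k∈[1,3] of m[1,k]+m[k+1,4]+p_{0}·p_k·p_{4}.
k=1: 0 + 16813 + 10·17·23 = 20723; k=2: 3400 + 10580 + 10·20·23 = 18580; k=3: 8000 + 0 + 10·23·23 = 13290.
Minimum: 13290 at k=3.

13290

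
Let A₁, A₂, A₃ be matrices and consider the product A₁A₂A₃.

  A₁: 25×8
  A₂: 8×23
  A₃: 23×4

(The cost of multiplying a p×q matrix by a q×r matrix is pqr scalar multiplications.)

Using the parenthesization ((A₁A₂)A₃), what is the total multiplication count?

(A₁A₂): 25×8 by 8×23 → 25×23, cost 25·8·23 = 4600
((A₁A₂)A₃): 25×23 by 23×4 → 25×4, cost 25·23·4 = 2300; cumulative 6900
Total: 6900 scalar multiplications.

6900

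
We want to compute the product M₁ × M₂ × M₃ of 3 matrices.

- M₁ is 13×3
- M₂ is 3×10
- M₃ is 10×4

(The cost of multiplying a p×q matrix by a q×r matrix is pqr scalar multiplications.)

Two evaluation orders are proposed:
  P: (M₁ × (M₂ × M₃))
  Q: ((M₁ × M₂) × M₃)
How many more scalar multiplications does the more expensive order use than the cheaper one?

634

Order P = (M₁ × (M₂ × M₃)): (M₂ × M₃): 3×10 by 10×4 → 3×4, cost 3·10·4 = 120; (M₁ × (M₂ × M₃)): 13×3 by 3×4 → 13×4, cost 13·3·4 = 156; cumulative 276. Total 276.
Order Q = ((M₁ × M₂) × M₃): (M₁ × M₂): 13×3 by 3×10 → 13×10, cost 13·3·10 = 390; ((M₁ × M₂) × M₃): 13×10 by 10×4 → 13×4, cost 13·10·4 = 520; cumulative 910. Total 910.
Difference: |276 − 910| = 634.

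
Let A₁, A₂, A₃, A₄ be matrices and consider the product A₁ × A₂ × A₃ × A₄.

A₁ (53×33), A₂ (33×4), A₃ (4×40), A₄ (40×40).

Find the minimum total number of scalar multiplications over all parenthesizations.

Adjacent pairs: A₁A₂ = 53·33·4 = 6996; A₂A₃ = 33·4·40 = 5280; A₃A₄ = 4·40·40 = 6400.
Length 3: A₁..A₃: k=1: 0+5280+53·33·40=75240; k=2: 6996+0+53·4·40=15476 → min 15476 | A₂..A₄: k=2: 0+6400+33·4·40=11680; k=3: 5280+0+33·40·40=58080 → min 11680.
Length 4: A₁..A₄: k=1: 0+11680+53·33·40=81640; k=2: 6996+6400+53·4·40=21876; k=3: 15476+0+53·40·40=100276 → min 21876.
Optimal order: ((A₁ × A₂) × (A₃ × A₄)) with cost 21876.

21876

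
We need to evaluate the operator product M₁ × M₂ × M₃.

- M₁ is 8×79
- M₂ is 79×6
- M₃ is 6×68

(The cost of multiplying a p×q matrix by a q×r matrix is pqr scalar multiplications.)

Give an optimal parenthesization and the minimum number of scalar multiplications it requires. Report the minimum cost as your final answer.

7056

(M₁ × (M₂ × M₃)): cost 75208.
((M₁ × M₂) × M₃): cost 7056.
Optimal: ((M₁ × M₂) × M₃) with cost 7056.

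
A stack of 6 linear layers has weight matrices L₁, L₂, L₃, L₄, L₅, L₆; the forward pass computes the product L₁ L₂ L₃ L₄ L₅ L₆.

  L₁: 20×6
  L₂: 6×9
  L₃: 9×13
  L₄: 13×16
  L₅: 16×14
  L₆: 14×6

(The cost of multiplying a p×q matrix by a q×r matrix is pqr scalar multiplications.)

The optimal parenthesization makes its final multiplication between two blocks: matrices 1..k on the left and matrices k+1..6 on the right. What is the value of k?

Adjacent pairs: L₁L₂ = 20·6·9 = 1080; L₂L₃ = 6·9·13 = 702; L₃L₄ = 9·13·16 = 1872; L₄L₅ = 13·16·14 = 2912; L₅L₆ = 16·14·6 = 1344.
Length 3: L₁..L₃: k=1: 0+702+20·6·13=2262; k=2: 1080+0+20·9·13=3420 → min 2262 | L₂..L₄: k=2: 0+1872+6·9·16=2736; k=3: 702+0+6·13·16=1950 → min 1950 | L₃..L₅: k=3: 0+2912+9·13·14=4550; k=4: 1872+0+9·16·14=3888 → min 3888 | L₄..L₆: k=4: 0+1344+13·16·6=2592; k=5: 2912+0+13·14·6=4004 → min 2592.
Length 4: L₁..L₄: k=1: 0+1950+20·6·16=3870; k=2: 1080+1872+20·9·16=5832; k=3: 2262+0+20·13·16=6422 → min 3870 | L₂..L₅: k=2: 0+3888+6·9·14=4644; k=3: 702+2912+6·13·14=4706; k=4: 1950+0+6·16·14=3294 → min 3294 | L₃..L₆: k=3: 0+2592+9·13·6=3294; k=4: 1872+1344+9·16·6=4080; k=5: 3888+0+9·14·6=4644 → min 3294.
Length 5: L₁..L₅: k=1: 0+3294+20·6·14=4974; k=2: 1080+3888+20·9·14=7488; k=3: 2262+2912+20·13·14=8814; k=4: 3870+0+20·16·14=8350 → min 4974 | L₂..L₆: k=2: 0+3294+6·9·6=3618; k=3: 702+2592+6·13·6=3762; k=4: 1950+1344+6·16·6=3870; k=5: 3294+0+6·14·6=3798 → min 3618.
Top-level splits: k=1: (L₁..L₁)·(L₂..L₆) → 0+3618+20·6·6 = 4338; k=2: (L₁..L₂)·(L₃..L₆) → 1080+3294+20·9·6 = 5454; k=3: (L₁..L₃)·(L₄..L₆) → 2262+2592+20·13·6 = 6414; k=4: (L₁..L₄)·(L₅..L₆) → 3870+1344+20·16·6 = 7134; k=5: (L₁..L₅)·(L₆..L₆) → 4974+0+20·14·6 = 6654.
Best split is after L₁, i.e. k = 1.

1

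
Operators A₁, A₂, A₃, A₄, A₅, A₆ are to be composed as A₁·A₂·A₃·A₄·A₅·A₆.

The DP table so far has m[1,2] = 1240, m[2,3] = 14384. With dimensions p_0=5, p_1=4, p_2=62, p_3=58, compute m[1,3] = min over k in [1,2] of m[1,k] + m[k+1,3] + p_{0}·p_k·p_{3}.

m[1,3] = min over k∈[1,2] of m[1,k]+m[k+1,3]+p_{0}·p_k·p_{3}.
k=1: 0 + 14384 + 5·4·58 = 15544; k=2: 1240 + 0 + 5·62·58 = 19220.
Minimum: 15544 at k=1.

15544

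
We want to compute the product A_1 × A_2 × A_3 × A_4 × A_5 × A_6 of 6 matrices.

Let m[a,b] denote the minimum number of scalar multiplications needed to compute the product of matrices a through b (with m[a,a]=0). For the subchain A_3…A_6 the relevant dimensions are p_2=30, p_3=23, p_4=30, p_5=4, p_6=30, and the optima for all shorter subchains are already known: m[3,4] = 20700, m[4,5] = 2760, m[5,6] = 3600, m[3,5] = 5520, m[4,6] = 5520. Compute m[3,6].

m[3,6] = min over k∈[3,5] of m[3,k]+m[k+1,6]+p_{2}·p_k·p_{6}.
k=3: 0 + 5520 + 30·23·30 = 26220; k=4: 20700 + 3600 + 30·30·30 = 51300; k=5: 5520 + 0 + 30·4·30 = 9120.
Minimum: 9120 at k=5.

9120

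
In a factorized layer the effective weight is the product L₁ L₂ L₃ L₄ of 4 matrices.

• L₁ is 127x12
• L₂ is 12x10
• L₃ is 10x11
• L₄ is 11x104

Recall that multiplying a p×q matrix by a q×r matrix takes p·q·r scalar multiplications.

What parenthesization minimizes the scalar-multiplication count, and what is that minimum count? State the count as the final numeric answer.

158760

Adjacent pairs: L₁L₂ = 127·12·10 = 15240; L₂L₃ = 12·10·11 = 1320; L₃L₄ = 10·11·104 = 11440.
Length 3: L₁..L₃: k=1: 0+1320+127·12·11=18084; k=2: 15240+0+127·10·11=29210 → min 18084 | L₂..L₄: k=2: 0+11440+12·10·104=23920; k=3: 1320+0+12·11·104=15048 → min 15048.
Length 4: L₁..L₄: k=1: 0+15048+127·12·104=173544; k=2: 15240+11440+127·10·104=158760; k=3: 18084+0+127·11·104=163372 → min 158760.
Optimal parenthesization: ((L₁ L₂) (L₃ L₄)) with cost 158760.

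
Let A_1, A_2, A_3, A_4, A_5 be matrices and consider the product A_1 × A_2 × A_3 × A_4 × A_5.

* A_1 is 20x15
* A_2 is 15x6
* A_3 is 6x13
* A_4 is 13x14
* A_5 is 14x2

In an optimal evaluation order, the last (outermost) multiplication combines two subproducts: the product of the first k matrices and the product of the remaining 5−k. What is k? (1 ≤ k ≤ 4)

Adjacent pairs: A_1A_2 = 20·15·6 = 1800; A_2A_3 = 15·6·13 = 1170; A_3A_4 = 6·13·14 = 1092; A_4A_5 = 13·14·2 = 364.
Length 3: A_1..A_3: k=1: 0+1170+20·15·13=5070; k=2: 1800+0+20·6·13=3360 → min 3360 | A_2..A_4: k=2: 0+1092+15·6·14=2352; k=3: 1170+0+15·13·14=3900 → min 2352 | A_3..A_5: k=3: 0+364+6·13·2=520; k=4: 1092+0+6·14·2=1260 → min 520.
Length 4: A_1..A_4: k=1: 0+2352+20·15·14=6552; k=2: 1800+1092+20·6·14=4572; k=3: 3360+0+20·13·14=7000 → min 4572 | A_2..A_5: k=2: 0+520+15·6·2=700; k=3: 1170+364+15·13·2=1924; k=4: 2352+0+15·14·2=2772 → min 700.
Top-level splits: k=1: (A_1..A_1)·(A_2..A_5) → 0+700+20·15·2 = 1300; k=2: (A_1..A_2)·(A_3..A_5) → 1800+520+20·6·2 = 2560; k=3: (A_1..A_3)·(A_4..A_5) → 3360+364+20·13·2 = 4244; k=4: (A_1..A_4)·(A_5..A_5) → 4572+0+20·14·2 = 5132.
Best split is after A_1, i.e. k = 1.

1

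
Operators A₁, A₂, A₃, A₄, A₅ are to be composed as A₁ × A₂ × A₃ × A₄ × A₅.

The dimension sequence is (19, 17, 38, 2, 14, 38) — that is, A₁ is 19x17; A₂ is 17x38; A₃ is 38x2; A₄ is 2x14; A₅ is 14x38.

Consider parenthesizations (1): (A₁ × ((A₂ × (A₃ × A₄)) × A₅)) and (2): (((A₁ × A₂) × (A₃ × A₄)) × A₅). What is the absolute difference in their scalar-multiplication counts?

Order (1) = (A₁ × ((A₂ × (A₃ × A₄)) × A₅)): (A₃ × A₄): 38×2 by 2×14 → 38×14, cost 38·2·14 = 1064; (A₂ × (A₃ × A₄)): 17×38 by 38×14 → 17×14, cost 17·38·14 = 9044; cumulative 10108; ((A₂ × (A₃ × A₄)) × A₅): 17×14 by 14×38 → 17×38, cost 17·14·38 = 9044; cumulative 19152; (A₁ × ((A₂ × (A₃ × A₄)) × A₅)): 19×17 by 17×38 → 19×38, cost 19·17·38 = 12274; cumulative 31426. Total 31426.
Order (2) = (((A₁ × A₂) × (A₃ × A₄)) × A₅): (A₁ × A₂): 19×17 by 17×38 → 19×38, cost 19·17·38 = 12274; (A₃ × A₄): 38×2 by 2×14 → 38×14, cost 38·2·14 = 1064; ((A₁ × A₂) × (A₃ × A₄)): 19×38 by 38×14 → 19×14, cost 19·38·14 = 10108; cumulative 23446; (((A₁ × A₂) × (A₃ × A₄)) × A₅): 19×14 by 14×38 → 19×38, cost 19·14·38 = 10108; cumulative 33554. Total 33554.
Difference: |31426 − 33554| = 2128.

2128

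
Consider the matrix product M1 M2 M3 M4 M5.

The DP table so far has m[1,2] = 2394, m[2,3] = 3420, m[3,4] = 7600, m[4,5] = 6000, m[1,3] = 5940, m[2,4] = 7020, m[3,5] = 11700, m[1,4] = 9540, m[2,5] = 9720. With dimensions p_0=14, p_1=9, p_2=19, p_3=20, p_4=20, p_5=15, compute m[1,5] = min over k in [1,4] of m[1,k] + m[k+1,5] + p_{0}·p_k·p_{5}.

m[1,5] = min over k∈[1,4] of m[1,k]+m[k+1,5]+p_{0}·p_k·p_{5}.
k=1: 0 + 9720 + 14·9·15 = 11610; k=2: 2394 + 11700 + 14·19·15 = 18084; k=3: 5940 + 6000 + 14·20·15 = 16140; k=4: 9540 + 0 + 14·20·15 = 13740.
Minimum: 11610 at k=1.

11610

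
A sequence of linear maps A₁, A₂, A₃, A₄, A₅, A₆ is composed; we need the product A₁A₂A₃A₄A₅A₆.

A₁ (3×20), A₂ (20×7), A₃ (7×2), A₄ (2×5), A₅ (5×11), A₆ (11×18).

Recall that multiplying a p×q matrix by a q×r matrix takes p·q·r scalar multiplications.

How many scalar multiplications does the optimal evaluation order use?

1014

Adjacent pairs: A₁A₂ = 3·20·7 = 420; A₂A₃ = 20·7·2 = 280; A₃A₄ = 7·2·5 = 70; A₄A₅ = 2·5·11 = 110; A₅A₆ = 5·11·18 = 990.
Length 3: A₁..A₃: k=1: 0+280+3·20·2=400; k=2: 420+0+3·7·2=462 → min 400 | A₂..A₄: k=2: 0+70+20·7·5=770; k=3: 280+0+20·2·5=480 → min 480 | A₃..A₅: k=3: 0+110+7·2·11=264; k=4: 70+0+7·5·11=455 → min 264 | A₄..A₆: k=4: 0+990+2·5·18=1170; k=5: 110+0+2·11·18=506 → min 506.
Length 4: A₁..A₄: k=1: 0+480+3·20·5=780; k=2: 420+70+3·7·5=595; k=3: 400+0+3·2·5=430 → min 430 | A₂..A₅: k=2: 0+264+20·7·11=1804; k=3: 280+110+20·2·11=830; k=4: 480+0+20·5·11=1580 → min 830 | A₃..A₆: k=3: 0+506+7·2·18=758; k=4: 70+990+7·5·18=1690; k=5: 264+0+7·11·18=1650 → min 758.
Length 5: A₁..A₅: k=1: 0+830+3·20·11=1490; k=2: 420+264+3·7·11=915; k=3: 400+110+3·2·11=576; k=4: 430+0+3·5·11=595 → min 576 | A₂..A₆: k=2: 0+758+20·7·18=3278; k=3: 280+506+20·2·18=1506; k=4: 480+990+20·5·18=3270; k=5: 830+0+20·11·18=4790 → min 1506.
Length 6: A₁..A₆: k=1: 0+1506+3·20·18=2586; k=2: 420+758+3·7·18=1556; k=3: 400+506+3·2·18=1014; k=4: 430+990+3·5·18=1690; k=5: 576+0+3·11·18=1170 → min 1014.
Optimal order: ((A₁(A₂A₃))((A₄A₅)A₆)) with cost 1014.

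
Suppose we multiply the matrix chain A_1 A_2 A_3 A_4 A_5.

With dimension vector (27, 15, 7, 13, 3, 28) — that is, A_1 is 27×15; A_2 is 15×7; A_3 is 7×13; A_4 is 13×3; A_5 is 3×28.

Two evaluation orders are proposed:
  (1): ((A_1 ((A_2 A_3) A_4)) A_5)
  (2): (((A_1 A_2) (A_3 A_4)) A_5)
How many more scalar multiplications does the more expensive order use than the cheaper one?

Order (1) = ((A_1 ((A_2 A_3) A_4)) A_5): (A_2 A_3): 15×7 by 7×13 → 15×13, cost 15·7·13 = 1365; ((A_2 A_3) A_4): 15×13 by 13×3 → 15×3, cost 15·13·3 = 585; cumulative 1950; (A_1 ((A_2 A_3) A_4)): 27×15 by 15×3 → 27×3, cost 27·15·3 = 1215; cumulative 3165; ((A_1 ((A_2 A_3) A_4)) A_5): 27×3 by 3×28 → 27×28, cost 27·3·28 = 2268; cumulative 5433. Total 5433.
Order (2) = (((A_1 A_2) (A_3 A_4)) A_5): (A_1 A_2): 27×15 by 15×7 → 27×7, cost 27·15·7 = 2835; (A_3 A_4): 7×13 by 13×3 → 7×3, cost 7·13·3 = 273; ((A_1 A_2) (A_3 A_4)): 27×7 by 7×3 → 27×3, cost 27·7·3 = 567; cumulative 3675; (((A_1 A_2) (A_3 A_4)) A_5): 27×3 by 3×28 → 27×28, cost 27·3·28 = 2268; cumulative 5943. Total 5943.
Difference: |5433 − 5943| = 510.

510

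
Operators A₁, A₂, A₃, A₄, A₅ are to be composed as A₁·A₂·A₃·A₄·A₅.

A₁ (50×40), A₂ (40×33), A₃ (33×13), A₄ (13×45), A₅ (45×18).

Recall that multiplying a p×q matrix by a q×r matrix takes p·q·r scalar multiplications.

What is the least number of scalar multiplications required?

65390

Adjacent pairs: A₁A₂ = 50·40·33 = 66000; A₂A₃ = 40·33·13 = 17160; A₃A₄ = 33·13·45 = 19305; A₄A₅ = 13·45·18 = 10530.
Length 3: A₁..A₃: k=1: 0+17160+50·40·13=43160; k=2: 66000+0+50·33·13=87450 → min 43160 | A₂..A₄: k=2: 0+19305+40·33·45=78705; k=3: 17160+0+40·13·45=40560 → min 40560 | A₃..A₅: k=3: 0+10530+33·13·18=18252; k=4: 19305+0+33·45·18=46035 → min 18252.
Length 4: A₁..A₄: k=1: 0+40560+50·40·45=130560; k=2: 66000+19305+50·33·45=159555; k=3: 43160+0+50·13·45=72410 → min 72410 | A₂..A₅: k=2: 0+18252+40·33·18=42012; k=3: 17160+10530+40·13·18=37050; k=4: 40560+0+40·45·18=72960 → min 37050.
Length 5: A₁..A₅: k=1: 0+37050+50·40·18=73050; k=2: 66000+18252+50·33·18=113952; k=3: 43160+10530+50·13·18=65390; k=4: 72410+0+50·45·18=112910 → min 65390.
Optimal order: ((A₁·(A₂·A₃))·(A₄·A₅)) with cost 65390.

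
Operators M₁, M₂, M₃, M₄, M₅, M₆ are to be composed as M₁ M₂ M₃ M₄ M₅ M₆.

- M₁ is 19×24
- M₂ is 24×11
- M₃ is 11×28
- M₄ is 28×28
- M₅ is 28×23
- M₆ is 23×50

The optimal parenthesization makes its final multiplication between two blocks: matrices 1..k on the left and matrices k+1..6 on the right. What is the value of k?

Adjacent pairs: M₁M₂ = 19·24·11 = 5016; M₂M₃ = 24·11·28 = 7392; M₃M₄ = 11·28·28 = 8624; M₄M₅ = 28·28·23 = 18032; M₅M₆ = 28·23·50 = 32200.
Length 3: M₁..M₃: k=1: 0+7392+19·24·28=20160; k=2: 5016+0+19·11·28=10868 → min 10868 | M₂..M₄: k=2: 0+8624+24·11·28=16016; k=3: 7392+0+24·28·28=26208 → min 16016 | M₃..M₅: k=3: 0+18032+11·28·23=25116; k=4: 8624+0+11·28·23=15708 → min 15708 | M₄..M₆: k=4: 0+32200+28·28·50=71400; k=5: 18032+0+28·23·50=50232 → min 50232.
Length 4: M₁..M₄: k=1: 0+16016+19·24·28=28784; k=2: 5016+8624+19·11·28=19492; k=3: 10868+0+19·28·28=25764 → min 19492 | M₂..M₅: k=2: 0+15708+24·11·23=21780; k=3: 7392+18032+24·28·23=40880; k=4: 16016+0+24·28·23=31472 → min 21780 | M₃..M₆: k=3: 0+50232+11·28·50=65632; k=4: 8624+32200+11·28·50=56224; k=5: 15708+0+11·23·50=28358 → min 28358.
Length 5: M₁..M₅: k=1: 0+21780+19·24·23=32268; k=2: 5016+15708+19·11·23=25531; k=3: 10868+18032+19·28·23=41136; k=4: 19492+0+19·28·23=31728 → min 25531 | M₂..M₆: k=2: 0+28358+24·11·50=41558; k=3: 7392+50232+24·28·50=91224; k=4: 16016+32200+24·28·50=81816; k=5: 21780+0+24·23·50=49380 → min 41558.
Top-level splits: k=1: (M₁..M₁)·(M₂..M₆) → 0+41558+19·24·50 = 64358; k=2: (M₁..M₂)·(M₃..M₆) → 5016+28358+19·11·50 = 43824; k=3: (M₁..M₃)·(M₄..M₆) → 10868+50232+19·28·50 = 87700; k=4: (M₁..M₄)·(M₅..M₆) → 19492+32200+19·28·50 = 78292; k=5: (M₁..M₅)·(M₆..M₆) → 25531+0+19·23·50 = 47381.
Best split is after M₂, i.e. k = 2.

2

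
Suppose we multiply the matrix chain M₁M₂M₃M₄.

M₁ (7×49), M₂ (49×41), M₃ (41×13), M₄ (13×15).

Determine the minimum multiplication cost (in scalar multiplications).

Adjacent pairs: M₁M₂ = 7·49·41 = 14063; M₂M₃ = 49·41·13 = 26117; M₃M₄ = 41·13·15 = 7995.
Length 3: M₁..M₃: k=1: 0+26117+7·49·13=30576; k=2: 14063+0+7·41·13=17794 → min 17794 | M₂..M₄: k=2: 0+7995+49·41·15=38130; k=3: 26117+0+49·13·15=35672 → min 35672.
Length 4: M₁..M₄: k=1: 0+35672+7·49·15=40817; k=2: 14063+7995+7·41·15=26363; k=3: 17794+0+7·13·15=19159 → min 19159.
Optimal order: (((M₁M₂)M₃)M₄) with cost 19159.

19159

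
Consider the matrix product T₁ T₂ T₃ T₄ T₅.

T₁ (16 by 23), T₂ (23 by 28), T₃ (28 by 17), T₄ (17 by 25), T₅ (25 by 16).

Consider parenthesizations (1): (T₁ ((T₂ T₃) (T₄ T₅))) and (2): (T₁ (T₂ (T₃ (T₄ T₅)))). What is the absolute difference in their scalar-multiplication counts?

Order (1) = (T₁ ((T₂ T₃) (T₄ T₅))): (T₂ T₃): 23×28 by 28×17 → 23×17, cost 23·28·17 = 10948; (T₄ T₅): 17×25 by 25×16 → 17×16, cost 17·25·16 = 6800; ((T₂ T₃) (T₄ T₅)): 23×17 by 17×16 → 23×16, cost 23·17·16 = 6256; cumulative 24004; (T₁ ((T₂ T₃) (T₄ T₅))): 16×23 by 23×16 → 16×16, cost 16·23·16 = 5888; cumulative 29892. Total 29892.
Order (2) = (T₁ (T₂ (T₃ (T₄ T₅)))): (T₄ T₅): 17×25 by 25×16 → 17×16, cost 17·25·16 = 6800; (T₃ (T₄ T₅)): 28×17 by 17×16 → 28×16, cost 28·17·16 = 7616; cumulative 14416; (T₂ (T₃ (T₄ T₅))): 23×28 by 28×16 → 23×16, cost 23·28·16 = 10304; cumulative 24720; (T₁ (T₂ (T₃ (T₄ T₅)))): 16×23 by 23×16 → 16×16, cost 16·23·16 = 5888; cumulative 30608. Total 30608.
Difference: |29892 − 30608| = 716.

716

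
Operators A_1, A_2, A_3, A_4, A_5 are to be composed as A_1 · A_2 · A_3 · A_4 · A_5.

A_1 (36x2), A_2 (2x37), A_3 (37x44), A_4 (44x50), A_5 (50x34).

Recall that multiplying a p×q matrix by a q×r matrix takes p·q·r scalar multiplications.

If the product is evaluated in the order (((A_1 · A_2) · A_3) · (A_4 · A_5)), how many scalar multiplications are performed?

(A_1 · A_2): 36×2 by 2×37 → 36×37, cost 36·2·37 = 2664
((A_1 · A_2) · A_3): 36×37 by 37×44 → 36×44, cost 36·37·44 = 58608; cumulative 61272
(A_4 · A_5): 44×50 by 50×34 → 44×34, cost 44·50·34 = 74800
(((A_1 · A_2) · A_3) · (A_4 · A_5)): 36×44 by 44×34 → 36×34, cost 36·44·34 = 53856; cumulative 189928
Total: 189928 scalar multiplications.

189928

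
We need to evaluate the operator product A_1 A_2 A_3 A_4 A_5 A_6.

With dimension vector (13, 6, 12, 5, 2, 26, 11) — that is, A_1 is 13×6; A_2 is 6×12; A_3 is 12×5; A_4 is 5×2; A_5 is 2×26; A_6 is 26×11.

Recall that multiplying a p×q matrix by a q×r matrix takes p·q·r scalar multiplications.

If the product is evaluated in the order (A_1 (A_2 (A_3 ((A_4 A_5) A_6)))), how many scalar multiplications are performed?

(A_4 A_5): 5×2 by 2×26 → 5×26, cost 5·2·26 = 260
((A_4 A_5) A_6): 5×26 by 26×11 → 5×11, cost 5·26·11 = 1430; cumulative 1690
(A_3 ((A_4 A_5) A_6)): 12×5 by 5×11 → 12×11, cost 12·5·11 = 660; cumulative 2350
(A_2 (A_3 ((A_4 A_5) A_6))): 6×12 by 12×11 → 6×11, cost 6·12·11 = 792; cumulative 3142
(A_1 (A_2 (A_3 ((A_4 A_5) A_6)))): 13×6 by 6×11 → 13×11, cost 13·6·11 = 858; cumulative 4000
Total: 4000 scalar multiplications.

4000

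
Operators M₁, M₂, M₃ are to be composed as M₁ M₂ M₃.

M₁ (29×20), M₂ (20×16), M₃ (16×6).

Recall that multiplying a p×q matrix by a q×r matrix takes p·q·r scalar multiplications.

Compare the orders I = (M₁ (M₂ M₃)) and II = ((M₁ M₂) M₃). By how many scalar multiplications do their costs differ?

6664

Order I = (M₁ (M₂ M₃)): (M₂ M₃): 20×16 by 16×6 → 20×6, cost 20·16·6 = 1920; (M₁ (M₂ M₃)): 29×20 by 20×6 → 29×6, cost 29·20·6 = 3480; cumulative 5400. Total 5400.
Order II = ((M₁ M₂) M₃): (M₁ M₂): 29×20 by 20×16 → 29×16, cost 29·20·16 = 9280; ((M₁ M₂) M₃): 29×16 by 16×6 → 29×6, cost 29·16·6 = 2784; cumulative 12064. Total 12064.
Difference: |5400 − 12064| = 6664.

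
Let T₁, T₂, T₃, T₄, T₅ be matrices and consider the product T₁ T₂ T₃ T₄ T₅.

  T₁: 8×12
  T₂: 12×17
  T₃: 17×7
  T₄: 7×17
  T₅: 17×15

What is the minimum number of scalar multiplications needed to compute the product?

Adjacent pairs: T₁T₂ = 8·12·17 = 1632; T₂T₃ = 12·17·7 = 1428; T₃T₄ = 17·7·17 = 2023; T₄T₅ = 7·17·15 = 1785.
Length 3: T₁..T₃: k=1: 0+1428+8·12·7=2100; k=2: 1632+0+8·17·7=2584 → min 2100 | T₂..T₄: k=2: 0+2023+12·17·17=5491; k=3: 1428+0+12·7·17=2856 → min 2856 | T₃..T₅: k=3: 0+1785+17·7·15=3570; k=4: 2023+0+17·17·15=6358 → min 3570.
Length 4: T₁..T₄: k=1: 0+2856+8·12·17=4488; k=2: 1632+2023+8·17·17=5967; k=3: 2100+0+8·7·17=3052 → min 3052 | T₂..T₅: k=2: 0+3570+12·17·15=6630; k=3: 1428+1785+12·7·15=4473; k=4: 2856+0+12·17·15=5916 → min 4473.
Length 5: T₁..T₅: k=1: 0+4473+8·12·15=5913; k=2: 1632+3570+8·17·15=7242; k=3: 2100+1785+8·7·15=4725; k=4: 3052+0+8·17·15=5092 → min 4725.
Optimal order: ((T₁ (T₂ T₃)) (T₄ T₅)) with cost 4725.

4725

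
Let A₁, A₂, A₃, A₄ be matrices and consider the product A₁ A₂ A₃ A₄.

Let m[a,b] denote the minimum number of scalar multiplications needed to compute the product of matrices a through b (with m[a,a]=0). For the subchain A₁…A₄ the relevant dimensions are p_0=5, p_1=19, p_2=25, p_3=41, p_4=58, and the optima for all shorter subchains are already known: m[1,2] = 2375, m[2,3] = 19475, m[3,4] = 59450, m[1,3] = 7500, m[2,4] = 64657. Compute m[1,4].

19390

m[1,4] = min over k∈[1,3] of m[1,k]+m[k+1,4]+p_{0}·p_k·p_{4}.
k=1: 0 + 64657 + 5·19·58 = 70167; k=2: 2375 + 59450 + 5·25·58 = 69075; k=3: 7500 + 0 + 5·41·58 = 19390.
Minimum: 19390 at k=3.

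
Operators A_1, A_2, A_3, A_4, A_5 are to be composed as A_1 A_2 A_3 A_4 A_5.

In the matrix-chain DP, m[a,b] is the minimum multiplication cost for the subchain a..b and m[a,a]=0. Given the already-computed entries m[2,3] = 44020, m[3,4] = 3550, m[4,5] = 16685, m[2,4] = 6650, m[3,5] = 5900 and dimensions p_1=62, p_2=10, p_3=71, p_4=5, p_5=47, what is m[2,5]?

21220

m[2,5] = min over k∈[2,4] of m[2,k]+m[k+1,5]+p_{1}·p_k·p_{5}.
k=2: 0 + 5900 + 62·10·47 = 35040; k=3: 44020 + 16685 + 62·71·47 = 267599; k=4: 6650 + 0 + 62·5·47 = 21220.
Minimum: 21220 at k=4.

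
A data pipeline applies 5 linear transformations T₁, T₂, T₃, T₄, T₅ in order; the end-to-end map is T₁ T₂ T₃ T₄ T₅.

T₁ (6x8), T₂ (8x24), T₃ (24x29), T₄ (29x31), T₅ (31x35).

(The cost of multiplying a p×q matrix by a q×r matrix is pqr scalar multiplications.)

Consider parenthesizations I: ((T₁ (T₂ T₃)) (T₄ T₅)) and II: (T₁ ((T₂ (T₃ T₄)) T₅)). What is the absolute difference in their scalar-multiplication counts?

Order I = ((T₁ (T₂ T₃)) (T₄ T₅)): (T₂ T₃): 8×24 by 24×29 → 8×29, cost 8·24·29 = 5568; (T₁ (T₂ T₃)): 6×8 by 8×29 → 6×29, cost 6·8·29 = 1392; cumulative 6960; (T₄ T₅): 29×31 by 31×35 → 29×35, cost 29·31·35 = 31465; ((T₁ (T₂ T₃)) (T₄ T₅)): 6×29 by 29×35 → 6×35, cost 6·29·35 = 6090; cumulative 44515. Total 44515.
Order II = (T₁ ((T₂ (T₃ T₄)) T₅)): (T₃ T₄): 24×29 by 29×31 → 24×31, cost 24·29·31 = 21576; (T₂ (T₃ T₄)): 8×24 by 24×31 → 8×31, cost 8·24·31 = 5952; cumulative 27528; ((T₂ (T₃ T₄)) T₅): 8×31 by 31×35 → 8×35, cost 8·31·35 = 8680; cumulative 36208; (T₁ ((T₂ (T₃ T₄)) T₅)): 6×8 by 8×35 → 6×35, cost 6·8·35 = 1680; cumulative 37888. Total 37888.
Difference: |44515 − 37888| = 6627.

6627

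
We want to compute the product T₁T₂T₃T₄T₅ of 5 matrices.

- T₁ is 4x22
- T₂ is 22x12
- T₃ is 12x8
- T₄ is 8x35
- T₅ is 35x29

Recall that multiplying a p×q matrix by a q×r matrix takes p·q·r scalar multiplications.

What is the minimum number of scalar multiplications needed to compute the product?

Adjacent pairs: T₁T₂ = 4·22·12 = 1056; T₂T₃ = 22·12·8 = 2112; T₃T₄ = 12·8·35 = 3360; T₄T₅ = 8·35·29 = 8120.
Length 3: T₁..T₃: k=1: 0+2112+4·22·8=2816; k=2: 1056+0+4·12·8=1440 → min 1440 | T₂..T₄: k=2: 0+3360+22·12·35=12600; k=3: 2112+0+22·8·35=8272 → min 8272 | T₃..T₅: k=3: 0+8120+12·8·29=10904; k=4: 3360+0+12·35·29=15540 → min 10904.
Length 4: T₁..T₄: k=1: 0+8272+4·22·35=11352; k=2: 1056+3360+4·12·35=6096; k=3: 1440+0+4·8·35=2560 → min 2560 | T₂..T₅: k=2: 0+10904+22·12·29=18560; k=3: 2112+8120+22·8·29=15336; k=4: 8272+0+22·35·29=30602 → min 15336.
Length 5: T₁..T₅: k=1: 0+15336+4·22·29=17888; k=2: 1056+10904+4·12·29=13352; k=3: 1440+8120+4·8·29=10488; k=4: 2560+0+4·35·29=6620 → min 6620.
Optimal order: ((((T₁T₂)T₃)T₄)T₅) with cost 6620.

6620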